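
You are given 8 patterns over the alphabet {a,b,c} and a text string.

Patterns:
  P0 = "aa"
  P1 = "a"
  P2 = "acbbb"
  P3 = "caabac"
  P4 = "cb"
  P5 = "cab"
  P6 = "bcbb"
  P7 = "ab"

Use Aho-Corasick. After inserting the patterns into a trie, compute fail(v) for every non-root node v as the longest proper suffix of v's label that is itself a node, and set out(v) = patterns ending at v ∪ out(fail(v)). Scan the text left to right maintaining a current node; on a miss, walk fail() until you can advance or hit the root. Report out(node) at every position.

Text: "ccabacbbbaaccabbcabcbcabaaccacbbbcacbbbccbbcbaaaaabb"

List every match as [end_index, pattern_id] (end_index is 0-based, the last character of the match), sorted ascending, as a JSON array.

Construct AC machine:
Trie nodes:
  n0 'ε': a→1 b→15 c→7
  n1 'a': a→2 b→19 c→3  [P1 ends]
  n2 'aa': ·  [P0 ends]
  n3 'ac': b→4
  n4 'acb': b→5
  n5 'acbb': b→6
  n6 'acbbb': ·  [P2 ends]
  n7 'c': a→8 b→13
  n8 'ca': a→9 b→14
  n9 'caa': b→10
  n10 'caab': a→11
  n11 'caaba': c→12
  n12 'caabac': ·  [P3 ends]
  n13 'cb': ·  [P4 ends]
  n14 'cab': ·  [P5 ends]
  n15 'b': c→16
  n16 'bc': b→17
  n17 'bcb': b→18
  n18 'bcbb': ·  [P6 ends]
  n19 'ab': ·  [P7 ends]

BFS fail/out derivation:
  fail(1) 'a': from fail(0)=0 chase 'a': 0 ⇒ 0;  out={1}∪out(0)={1}
  fail(7) 'c': from fail(0)=0 chase 'c': 0 ⇒ 0;  out=∅∪out(0)=∅
  fail(15) 'b': from fail(0)=0 chase 'b': 0 ⇒ 0;  out=∅∪out(0)=∅
  fail(2) 'aa': from fail(1)=0 chase 'a': 0 ⇒ 1;  out={0}∪out(1)={0,1}
  fail(3) 'ac': from fail(1)=0 chase 'c': 0 ⇒ 7;  out=∅∪out(7)=∅
  fail(8) 'ca': from fail(7)=0 chase 'a': 0 ⇒ 1;  out=∅∪out(1)={1}
  fail(13) 'cb': from fail(7)=0 chase 'b': 0 ⇒ 15;  out={4}∪out(15)={4}
  fail(16) 'bc': from fail(15)=0 chase 'c': 0 ⇒ 7;  out=∅∪out(7)=∅
  fail(19) 'ab': from fail(1)=0 chase 'b': 0 ⇒ 15;  out={7}∪out(15)={7}
  fail(4) 'acb': from fail(3)=7 chase 'b': 7 ⇒ 13;  out=∅∪out(13)={4}
  fail(9) 'caa': from fail(8)=1 chase 'a': 1 ⇒ 2;  out=∅∪out(2)={0,1}
  fail(14) 'cab': from fail(8)=1 chase 'b': 1 ⇒ 19;  out={5}∪out(19)={5,7}
  fail(17) 'bcb': from fail(16)=7 chase 'b': 7 ⇒ 13;  out=∅∪out(13)={4}
  fail(5) 'acbb': from fail(4)=13 chase 'b': 13→15→0 ⇒ 15;  out=∅∪out(15)=∅
  fail(10) 'caab': from fail(9)=2 chase 'b': 2→1 ⇒ 19;  out=∅∪out(19)={7}
  fail(18) 'bcbb': from fail(17)=13 chase 'b': 13→15→0 ⇒ 15;  out={6}∪out(15)={6}
  fail(6) 'acbbb': from fail(5)=15 chase 'b': 15→0 ⇒ 15;  out={2}∪out(15)={2}
  fail(11) 'caaba': from fail(10)=19 chase 'a': 19→15→0 ⇒ 1;  out=∅∪out(1)={1}
  fail(12) 'caabac': from fail(11)=1 chase 'c': 1 ⇒ 3;  out={3}∪out(3)={3}

Scan:
pos 0 'c': at 7
pos 1 'c': at 7 (fail-walked)
pos 2 'a': at 8  → match P1@[2:2]
pos 3 'b': at 14  → match P5@[1:3],P7@[2:3]
pos 4 'a': at 1 (fail-walked)  → match P1@[4:4]
pos 5 'c': at 3
pos 6 'b': at 4  → match P4@[5:6]
pos 7 'b': at 5
pos 8 'b': at 6  → match P2@[4:8]
pos 9 'a': at 1 (fail-walked)  → match P1@[9:9]
pos 10 'a': at 2  → match P0@[9:10],P1@[10:10]
pos 11 'c': at 3 (fail-walked)
pos 12 'c': at 7 (fail-walked)
pos 13 'a': at 8  → match P1@[13:13]
pos 14 'b': at 14  → match P5@[12:14],P7@[13:14]
pos 15 'b': at 15 (fail-walked)
pos 16 'c': at 16
pos 17 'a': at 8 (fail-walked)  → match P1@[17:17]
pos 18 'b': at 14  → match P5@[16:18],P7@[17:18]
pos 19 'c': at 16 (fail-walked)
pos 20 'b': at 17  → match P4@[19:20]
pos 21 'c': at 16 (fail-walked)
pos 22 'a': at 8 (fail-walked)  → match P1@[22:22]
pos 23 'b': at 14  → match P5@[21:23],P7@[22:23]
pos 24 'a': at 1 (fail-walked)  → match P1@[24:24]
pos 25 'a': at 2  → match P0@[24:25],P1@[25:25]
pos 26 'c': at 3 (fail-walked)
pos 27 'c': at 7 (fail-walked)
pos 28 'a': at 8  → match P1@[28:28]
pos 29 'c': at 3 (fail-walked)
pos 30 'b': at 4  → match P4@[29:30]
pos 31 'b': at 5
pos 32 'b': at 6  → match P2@[28:32]
pos 33 'c': at 16 (fail-walked)
pos 34 'a': at 8 (fail-walked)  → match P1@[34:34]
pos 35 'c': at 3 (fail-walked)
pos 36 'b': at 4  → match P4@[35:36]
pos 37 'b': at 5
pos 38 'b': at 6  → match P2@[34:38]
pos 39 'c': at 16 (fail-walked)
pos 40 'c': at 7 (fail-walked)
pos 41 'b': at 13  → match P4@[40:41]
pos 42 'b': at 15 (fail-walked)
pos 43 'c': at 16
pos 44 'b': at 17  → match P4@[43:44]
pos 45 'a': at 1 (fail-walked)  → match P1@[45:45]
pos 46 'a': at 2  → match P0@[45:46],P1@[46:46]
pos 47 'a': at 2 (fail-walked)  → match P0@[46:47],P1@[47:47]
pos 48 'a': at 2 (fail-walked)  → match P0@[47:48],P1@[48:48]
pos 49 'a': at 2 (fail-walked)  → match P0@[48:49],P1@[49:49]
pos 50 'b': at 19 (fail-walked)  → match P7@[49:50]
pos 51 'b': at 15 (fail-walked)

All matches (sorted): [[2,1],[3,5],[3,7],[4,1],[6,4],[8,2],[9,1],[10,0],[10,1],[13,1],[14,5],[14,7],[17,1],[18,5],[18,7],[20,4],[22,1],[23,5],[23,7],[24,1],[25,0],[25,1],[28,1],[30,4],[32,2],[34,1],[36,4],[38,2],[41,4],[44,4],[45,1],[46,0],[46,1],[47,0],[47,1],[48,0],[48,1],[49,0],[49,1],[50,7]]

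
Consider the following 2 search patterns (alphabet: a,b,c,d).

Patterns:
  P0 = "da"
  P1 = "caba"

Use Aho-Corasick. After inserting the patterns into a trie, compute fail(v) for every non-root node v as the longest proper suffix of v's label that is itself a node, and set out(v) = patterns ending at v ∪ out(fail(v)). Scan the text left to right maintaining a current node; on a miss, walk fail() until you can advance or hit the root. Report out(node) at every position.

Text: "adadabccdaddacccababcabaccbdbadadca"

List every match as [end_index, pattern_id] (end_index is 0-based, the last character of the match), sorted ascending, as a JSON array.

Build:
Trie (insert patterns):
  n0 'ε': c→3 d→1
  n1 'd': a→2
  n2 'da': ·  [P0 ends]
  n3 'c': a→4
  n4 'ca': b→5
  n5 'cab': a→6
  n6 'caba': ·  [P1 ends]

BFS fail/out derivation:
  n1('d'): parent n0 fail=0; on 'd' 0 → fail=0;  out ∅∪∅=∅
  n3('c'): parent n0 fail=0; on 'c' 0 → fail=0;  out ∅∪∅=∅
  n2('da'): parent n1 fail=0; on 'a' 0 → fail=0;  out {0}∪∅={0}
  n4('ca'): parent n3 fail=0; on 'a' 0 → fail=0;  out ∅∪∅=∅
  n5('cab'): parent n4 fail=0; on 'b' 0 → fail=0;  out ∅∪∅=∅
  n6('caba'): parent n5 fail=0; on 'a' 0 → fail=0;  out {1}∪∅={1}

Scan:
[0] read 'a'  n0⇒n0
[1] read 'd'  n0⇒n1
[2] read 'a'  n1⇒n2  → match P0@[1:2]
[3] read 'd'  n2⇒n1 (via fail)
[4] read 'a'  n1⇒n2  → match P0@[3:4]
[5] read 'b'  n2⇒n0 (via fail)
[6] read 'c'  n0⇒n3
[7] read 'c'  n3⇒n3 (via fail)
[8] read 'd'  n3⇒n1 (via fail)
[9] read 'a'  n1⇒n2  → match P0@[8:9]
[10] read 'd'  n2⇒n1 (via fail)
[11] read 'd'  n1⇒n1 (via fail)
[12] read 'a'  n1⇒n2  → match P0@[11:12]
[13] read 'c'  n2⇒n3 (via fail)
[14] read 'c'  n3⇒n3 (via fail)
[15] read 'c'  n3⇒n3 (via fail)
[16] read 'a'  n3⇒n4
[17] read 'b'  n4⇒n5
[18] read 'a'  n5⇒n6  → match P1@[15:18]
[19] read 'b'  n6⇒n0 (via fail)
[20] read 'c'  n0⇒n3
[21] read 'a'  n3⇒n4
[22] read 'b'  n4⇒n5
[23] read 'a'  n5⇒n6  → match P1@[20:23]
[24] read 'c'  n6⇒n3 (via fail)
[25] read 'c'  n3⇒n3 (via fail)
[26] read 'b'  n3⇒n0 (via fail)
[27] read 'd'  n0⇒n1
[28] read 'b'  n1⇒n0 (via fail)
[29] read 'a'  n0⇒n0
[30] read 'd'  n0⇒n1
[31] read 'a'  n1⇒n2  → match P0@[30:31]
[32] read 'd'  n2⇒n1 (via fail)
[33] read 'c'  n1⇒n3 (via fail)
[34] read 'a'  n3⇒n4

Result: [[2,0],[4,0],[9,0],[12,0],[18,1],[23,1],[31,0]]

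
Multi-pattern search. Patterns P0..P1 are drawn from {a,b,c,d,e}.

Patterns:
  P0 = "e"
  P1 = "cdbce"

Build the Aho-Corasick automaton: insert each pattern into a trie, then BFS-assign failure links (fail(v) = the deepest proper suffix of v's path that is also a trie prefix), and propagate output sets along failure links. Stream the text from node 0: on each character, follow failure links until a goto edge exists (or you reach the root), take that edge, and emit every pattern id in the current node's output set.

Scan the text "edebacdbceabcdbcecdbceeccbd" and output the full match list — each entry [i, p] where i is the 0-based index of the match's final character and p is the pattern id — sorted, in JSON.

Build automaton:
Trie (insert patterns):
  0='ε' goto c→2 e→1
  1='e' goto ·  [P0 ends]
  2='c' goto d→3
  3='cd' goto b→4
  4='cdb' goto c→5
  5='cdbc' goto e→6
  6='cdbce' goto ·  [P1 ends]

BFS fail/out derivation:
  fail(1) 'e': from fail(0)=0 chase 'e': 0 ⇒ 0;  out={0}∪out(0)={0}
  fail(2) 'c': from fail(0)=0 chase 'c': 0 ⇒ 0;  out=∅∪out(0)=∅
  fail(3) 'cd': from fail(2)=0 chase 'd': 0 ⇒ 0;  out=∅∪out(0)=∅
  fail(4) 'cdb': from fail(3)=0 chase 'b': 0 ⇒ 0;  out=∅∪out(0)=∅
  fail(5) 'cdbc': from fail(4)=0 chase 'c': 0 ⇒ 2;  out=∅∪out(2)=∅
  fail(6) 'cdbce': from fail(5)=2 chase 'e': 2→0 ⇒ 1;  out={1}∪out(1)={0,1}

Text stream:
i=0 'e': node 0→1  → match P0@[0:0]
i=1 'd': node 1→0 (fail-walked)
i=2 'e': node 0→1  → match P0@[2:2]
i=3 'b': node 1→0 (fail-walked)
i=4 'a': node 0→0
i=5 'c': node 0→2
i=6 'd': node 2→3
i=7 'b': node 3→4
i=8 'c': node 4→5
i=9 'e': node 5→6  → match P0@[9:9],P1@[5:9]
i=10 'a': node 6→0 (fail-walked)
i=11 'b': node 0→0
i=12 'c': node 0→2
i=13 'd': node 2→3
i=14 'b': node 3→4
i=15 'c': node 4→5
i=16 'e': node 5→6  → match P0@[16:16],P1@[12:16]
i=17 'c': node 6→2 (fail-walked)
i=18 'd': node 2→3
i=19 'b': node 3→4
i=20 'c': node 4→5
i=21 'e': node 5→6  → match P0@[21:21],P1@[17:21]
i=22 'e': node 6→1 (fail-walked)  → match P0@[22:22]
i=23 'c': node 1→2 (fail-walked)
i=24 'c': node 2→2 (fail-walked)
i=25 'b': node 2→0 (fail-walked)
i=26 'd': node 0→0

All matches (sorted): [[0,0],[2,0],[9,0],[9,1],[16,0],[16,1],[21,0],[21,1],[22,0]]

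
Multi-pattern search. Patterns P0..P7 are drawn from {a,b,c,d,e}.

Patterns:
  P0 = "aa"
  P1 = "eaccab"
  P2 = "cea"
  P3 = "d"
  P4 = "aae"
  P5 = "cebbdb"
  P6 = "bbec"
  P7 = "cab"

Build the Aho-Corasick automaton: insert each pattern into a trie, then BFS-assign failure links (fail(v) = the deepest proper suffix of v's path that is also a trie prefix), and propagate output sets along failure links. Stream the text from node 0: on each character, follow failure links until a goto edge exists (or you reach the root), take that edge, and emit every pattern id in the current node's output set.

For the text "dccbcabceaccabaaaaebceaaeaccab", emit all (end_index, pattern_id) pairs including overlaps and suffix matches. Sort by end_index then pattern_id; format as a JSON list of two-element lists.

Construct AC machine:
Trie nodes:
  0='ε' goto a→1 b→18 c→9 d→12 e→3
  1='a' goto a→2
  2='aa' goto e→13  ←P0
  3='e' goto a→4
  4='ea' goto c→5
  5='eac' goto c→6
  6='eacc' goto a→7
  7='eacca' goto b→8
  8='eaccab' goto ·  ←P1
  9='c' goto a→22 e→10
  10='ce' goto a→11 b→14
  11='cea' goto ·  ←P2
  12='d' goto ·  ←P3
  13='aae' goto ·  ←P4
  14='ceb' goto b→15
  15='cebb' goto d→16
  16='cebbd' goto b→17
  17='cebbdb' goto ·  ←P5
  18='b' goto b→19
  19='bb' goto e→20
  20='bbe' goto c→21
  21='bbec' goto ·  ←P6
  22='ca' goto b→23
  23='cab' goto ·  ←P7

Failure links (BFS by depth):
  fail(1) 'a': from fail(0)=0 chase 'a': 0 ⇒ 0;  out=∅∪out(0)=∅
  fail(3) 'e': from fail(0)=0 chase 'e': 0 ⇒ 0;  out=∅∪out(0)=∅
  fail(9) 'c': from fail(0)=0 chase 'c': 0 ⇒ 0;  out=∅∪out(0)=∅
  fail(12) 'd': from fail(0)=0 chase 'd': 0 ⇒ 0;  out={3}∪out(0)={3}
  fail(18) 'b': from fail(0)=0 chase 'b': 0 ⇒ 0;  out=∅∪out(0)=∅
  fail(2) 'aa': from fail(1)=0 chase 'a': 0 ⇒ 1;  out={0}∪out(1)={0}
  fail(4) 'ea': from fail(3)=0 chase 'a': 0 ⇒ 1;  out=∅∪out(1)=∅
  fail(10) 'ce': from fail(9)=0 chase 'e': 0 ⇒ 3;  out=∅∪out(3)=∅
  fail(19) 'bb': from fail(18)=0 chase 'b': 0 ⇒ 18;  out=∅∪out(18)=∅
  fail(22) 'ca': from fail(9)=0 chase 'a': 0 ⇒ 1;  out=∅∪out(1)=∅
  fail(5) 'eac': from fail(4)=1 chase 'c': 1→0 ⇒ 9;  out=∅∪out(9)=∅
  fail(11) 'cea': from fail(10)=3 chase 'a': 3 ⇒ 4;  out={2}∪out(4)={2}
  fail(13) 'aae': from fail(2)=1 chase 'e': 1→0 ⇒ 3;  out={4}∪out(3)={4}
  fail(14) 'ceb': from fail(10)=3 chase 'b': 3→0 ⇒ 18;  out=∅∪out(18)=∅
  fail(20) 'bbe': from fail(19)=18 chase 'e': 18→0 ⇒ 3;  out=∅∪out(3)=∅
  fail(23) 'cab': from fail(22)=1 chase 'b': 1→0 ⇒ 18;  out={7}∪out(18)={7}
  fail(6) 'eacc': from fail(5)=9 chase 'c': 9→0 ⇒ 9;  out=∅∪out(9)=∅
  fail(15) 'cebb': from fail(14)=18 chase 'b': 18 ⇒ 19;  out=∅∪out(19)=∅
  fail(21) 'bbec': from fail(20)=3 chase 'c': 3→0 ⇒ 9;  out={6}∪out(9)={6}
  fail(7) 'eacca': from fail(6)=9 chase 'a': 9 ⇒ 22;  out=∅∪out(22)=∅
  fail(16) 'cebbd': from fail(15)=19 chase 'd': 19→18→0 ⇒ 12;  out=∅∪out(12)={3}
  fail(8) 'eaccab': from fail(7)=22 chase 'b': 22 ⇒ 23;  out={1}∪out(23)={1,7}
  fail(17) 'cebbdb': from fail(16)=12 chase 'b': 12→0 ⇒ 18;  out={5}∪out(18)={5}

Run:
pos 0 'd': at 12  emit P3@[0:0]
pos 1 'c': at 9 (via fail)
pos 2 'c': at 9 (via fail)
pos 3 'b': at 18 (via fail)
pos 4 'c': at 9 (via fail)
pos 5 'a': at 22
pos 6 'b': at 23  emit P7@[4:6]
pos 7 'c': at 9 (via fail)
pos 8 'e': at 10
pos 9 'a': at 11  emit P2@[7:9]
pos 10 'c': at 5 (via fail)
pos 11 'c': at 6
pos 12 'a': at 7
pos 13 'b': at 8  emit P1@[8:13],P7@[11:13]
pos 14 'a': at 1 (via fail)
pos 15 'a': at 2  emit P0@[14:15]
pos 16 'a': at 2 (via fail)  emit P0@[15:16]
pos 17 'a': at 2 (via fail)  emit P0@[16:17]
pos 18 'e': at 13  emit P4@[16:18]
pos 19 'b': at 18 (via fail)
pos 20 'c': at 9 (via fail)
pos 21 'e': at 10
pos 22 'a': at 11  emit P2@[20:22]
pos 23 'a': at 2 (via fail)  emit P0@[22:23]
pos 24 'e': at 13  emit P4@[22:24]
pos 25 'a': at 4 (via fail)
pos 26 'c': at 5
pos 27 'c': at 6
pos 28 'a': at 7
pos 29 'b': at 8  emit P1@[24:29],P7@[27:29]

Matches: [[0,3],[6,7],[9,2],[13,1],[13,7],[15,0],[16,0],[17,0],[18,4],[22,2],[23,0],[24,4],[29,1],[29,7]]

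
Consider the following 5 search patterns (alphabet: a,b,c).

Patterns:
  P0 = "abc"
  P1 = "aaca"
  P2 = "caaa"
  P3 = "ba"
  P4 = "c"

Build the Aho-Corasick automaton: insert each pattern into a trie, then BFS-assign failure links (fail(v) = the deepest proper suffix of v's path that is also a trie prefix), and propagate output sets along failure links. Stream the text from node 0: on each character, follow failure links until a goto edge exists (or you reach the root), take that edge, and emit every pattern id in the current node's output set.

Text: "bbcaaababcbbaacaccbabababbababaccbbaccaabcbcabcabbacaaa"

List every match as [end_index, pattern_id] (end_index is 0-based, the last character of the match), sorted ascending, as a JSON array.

Construct AC machine:
Trie (insert patterns):
  n0 'ε': a→1 b→11 c→7
  n1 'a': a→4 b→2
  n2 'ab': c→3
  n3 'abc': ·  [P0 ends]
  n4 'aa': c→5
  n5 'aac': a→6
  n6 'aaca': ·  [P1 ends]
  n7 'c': a→8  [P4 ends]
  n8 'ca': a→9
  n9 'caa': a→10
  n10 'caaa': ·  [P2 ends]
  n11 'b': a→12
  n12 'ba': ·  [P3 ends]

BFS fail/out derivation:
  fail(1) 'a': from fail(0)=0 chase 'a': 0 ⇒ 0;  out=∅∪out(0)=∅
  fail(7) 'c': from fail(0)=0 chase 'c': 0 ⇒ 0;  out={4}∪out(0)={4}
  fail(11) 'b': from fail(0)=0 chase 'b': 0 ⇒ 0;  out=∅∪out(0)=∅
  fail(2) 'ab': from fail(1)=0 chase 'b': 0 ⇒ 11;  out=∅∪out(11)=∅
  fail(4) 'aa': from fail(1)=0 chase 'a': 0 ⇒ 1;  out=∅∪out(1)=∅
  fail(8) 'ca': from fail(7)=0 chase 'a': 0 ⇒ 1;  out=∅∪out(1)=∅
  fail(12) 'ba': from fail(11)=0 chase 'a': 0 ⇒ 1;  out={3}∪out(1)={3}
  fail(3) 'abc': from fail(2)=11 chase 'c': 11→0 ⇒ 7;  out={0}∪out(7)={0,4}
  fail(5) 'aac': from fail(4)=1 chase 'c': 1→0 ⇒ 7;  out=∅∪out(7)={4}
  fail(9) 'caa': from fail(8)=1 chase 'a': 1 ⇒ 4;  out=∅∪out(4)=∅
  fail(6) 'aaca': from fail(5)=7 chase 'a': 7 ⇒ 8;  out={1}∪out(8)={1}
  fail(10) 'caaa': from fail(9)=4 chase 'a': 4→1 ⇒ 4;  out={2}∪out(4)={2}

Run:
[0] read 'b'  n0⇒n11
[1] read 'b'  n11⇒n11 (fail-walked)
[2] read 'c'  n11⇒n7 (fail-walked)  → match P4@[2:2]
[3] read 'a'  n7⇒n8
[4] read 'a'  n8⇒n9
[5] read 'a'  n9⇒n10  → match P2@[2:5]
[6] read 'b'  n10⇒n2 (fail-walked)
[7] read 'a'  n2⇒n12 (fail-walked)  → match P3@[6:7]
[8] read 'b'  n12⇒n2 (fail-walked)
[9] read 'c'  n2⇒n3  → match P0@[7:9],P4@[9:9]
[10] read 'b'  n3⇒n11 (fail-walked)
[11] read 'b'  n11⇒n11 (fail-walked)
[12] read 'a'  n11⇒n12  → match P3@[11:12]
[13] read 'a'  n12⇒n4 (fail-walked)
[14] read 'c'  n4⇒n5  → match P4@[14:14]
[15] read 'a'  n5⇒n6  → match P1@[12:15]
[16] read 'c'  n6⇒n7 (fail-walked)  → match P4@[16:16]
[17] read 'c'  n7⇒n7 (fail-walked)  → match P4@[17:17]
[18] read 'b'  n7⇒n11 (fail-walked)
[19] read 'a'  n11⇒n12  → match P3@[18:19]
[20] read 'b'  n12⇒n2 (fail-walked)
[21] read 'a'  n2⇒n12 (fail-walked)  → match P3@[20:21]
[22] read 'b'  n12⇒n2 (fail-walked)
[23] read 'a'  n2⇒n12 (fail-walked)  → match P3@[22:23]
[24] read 'b'  n12⇒n2 (fail-walked)
[25] read 'b'  n2⇒n11 (fail-walked)
[26] read 'a'  n11⇒n12  → match P3@[25:26]
[27] read 'b'  n12⇒n2 (fail-walked)
[28] read 'a'  n2⇒n12 (fail-walked)  → match P3@[27:28]
[29] read 'b'  n12⇒n2 (fail-walked)
[30] read 'a'  n2⇒n12 (fail-walked)  → match P3@[29:30]
[31] read 'c'  n12⇒n7 (fail-walked)  → match P4@[31:31]
[32] read 'c'  n7⇒n7 (fail-walked)  → match P4@[32:32]
[33] read 'b'  n7⇒n11 (fail-walked)
[34] read 'b'  n11⇒n11 (fail-walked)
[35] read 'a'  n11⇒n12  → match P3@[34:35]
[36] read 'c'  n12⇒n7 (fail-walked)  → match P4@[36:36]
[37] read 'c'  n7⇒n7 (fail-walked)  → match P4@[37:37]
[38] read 'a'  n7⇒n8
[39] read 'a'  n8⇒n9
[40] read 'b'  n9⇒n2 (fail-walked)
[41] read 'c'  n2⇒n3  → match P0@[39:41],P4@[41:41]
[42] read 'b'  n3⇒n11 (fail-walked)
[43] read 'c'  n11⇒n7 (fail-walked)  → match P4@[43:43]
[44] read 'a'  n7⇒n8
[45] read 'b'  n8⇒n2 (fail-walked)
[46] read 'c'  n2⇒n3  → match P0@[44:46],P4@[46:46]
[47] read 'a'  n3⇒n8 (fail-walked)
[48] read 'b'  n8⇒n2 (fail-walked)
[49] read 'b'  n2⇒n11 (fail-walked)
[50] read 'a'  n11⇒n12  → match P3@[49:50]
[51] read 'c'  n12⇒n7 (fail-walked)  → match P4@[51:51]
[52] read 'a'  n7⇒n8
[53] read 'a'  n8⇒n9
[54] read 'a'  n9⇒n10  → match P2@[51:54]

Result: [[2,4],[5,2],[7,3],[9,0],[9,4],[12,3],[14,4],[15,1],[16,4],[17,4],[19,3],[21,3],[23,3],[26,3],[28,3],[30,3],[31,4],[32,4],[35,3],[36,4],[37,4],[41,0],[41,4],[43,4],[46,0],[46,4],[50,3],[51,4],[54,2]]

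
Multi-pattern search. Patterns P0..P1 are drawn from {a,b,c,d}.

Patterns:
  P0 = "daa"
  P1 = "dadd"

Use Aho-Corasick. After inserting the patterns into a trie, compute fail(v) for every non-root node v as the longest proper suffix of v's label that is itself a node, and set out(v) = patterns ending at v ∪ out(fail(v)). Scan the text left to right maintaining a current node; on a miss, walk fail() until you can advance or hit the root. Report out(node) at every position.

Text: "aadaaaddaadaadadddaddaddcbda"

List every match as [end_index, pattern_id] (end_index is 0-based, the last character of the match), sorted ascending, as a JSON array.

Build automaton:
Trie (insert patterns):
  0='ε' goto d→1
  1='d' goto a→2
  2='da' goto a→3 d→4
  3='daa' goto ·  ←P0
  4='dad' goto d→5
  5='dadd' goto ·  ←P1

Failure links (BFS by depth):
  n1('d'): parent n0 fail=0; on 'd' 0 → fail=0;  out ∅∪∅=∅
  n2('da'): parent n1 fail=0; on 'a' 0 → fail=0;  out ∅∪∅=∅
  n3('daa'): parent n2 fail=0; on 'a' 0 → fail=0;  out {0}∪∅={0}
  n4('dad'): parent n2 fail=0; on 'd' 0 → fail=1;  out ∅∪∅=∅
  n5('dadd'): parent n4 fail=1; on 'd' 1→0 → fail=1;  out {1}∪∅={1}

Run:
pos 0 'a': at 0
pos 1 'a': at 0
pos 2 'd': at 1
pos 3 'a': at 2
pos 4 'a': at 3  ** P0@[2:4]
pos 5 'a': at 0 (fail-walked)
pos 6 'd': at 1
pos 7 'd': at 1 (fail-walked)
pos 8 'a': at 2
pos 9 'a': at 3  ** P0@[7:9]
pos 10 'd': at 1 (fail-walked)
pos 11 'a': at 2
pos 12 'a': at 3  ** P0@[10:12]
pos 13 'd': at 1 (fail-walked)
pos 14 'a': at 2
pos 15 'd': at 4
pos 16 'd': at 5  ** P1@[13:16]
pos 17 'd': at 1 (fail-walked)
pos 18 'a': at 2
pos 19 'd': at 4
pos 20 'd': at 5  ** P1@[17:20]
pos 21 'a': at 2 (fail-walked)
pos 22 'd': at 4
pos 23 'd': at 5  ** P1@[20:23]
pos 24 'c': at 0 (fail-walked)
pos 25 'b': at 0
pos 26 'd': at 1
pos 27 'a': at 2

All matches (sorted): [[4,0],[9,0],[12,0],[16,1],[20,1],[23,1]]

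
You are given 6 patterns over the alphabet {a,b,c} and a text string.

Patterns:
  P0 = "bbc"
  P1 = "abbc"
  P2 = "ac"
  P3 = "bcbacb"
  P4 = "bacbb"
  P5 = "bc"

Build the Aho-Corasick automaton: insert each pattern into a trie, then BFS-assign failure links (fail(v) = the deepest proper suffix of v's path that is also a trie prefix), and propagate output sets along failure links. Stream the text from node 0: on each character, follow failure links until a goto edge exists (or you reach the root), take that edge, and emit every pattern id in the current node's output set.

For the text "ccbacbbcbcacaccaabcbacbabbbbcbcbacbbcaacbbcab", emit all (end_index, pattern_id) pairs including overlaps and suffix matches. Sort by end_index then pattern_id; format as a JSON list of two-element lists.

Construct AC machine:
Trie (insert patterns):
  n0 'ε': a→4 b→1
  n1 'b': a→14 b→2 c→9
  n2 'bb': c→3
  n3 'bbc': ·  ←P0
  n4 'a': b→5 c→8
  n5 'ab': b→6
  n6 'abb': c→7
  n7 'abbc': ·  ←P1
  n8 'ac': ·  ←P2
  n9 'bc': b→10  ←P5
  n10 'bcb': a→11
  n11 'bcba': c→12
  n12 'bcbac': b→13
  n13 'bcbacb': ·  ←P3
  n14 'ba': c→15
  n15 'bac': b→16
  n16 'bacb': b→17
  n17 'bacbb': ·  ←P4

Failure links (BFS by depth):
  n1('b'): parent n0 fail=0; on 'b' 0 → fail=0;  out ∅∪∅=∅
  n4('a'): parent n0 fail=0; on 'a' 0 → fail=0;  out ∅∪∅=∅
  n2('bb'): parent n1 fail=0; on 'b' 0 → fail=1;  out ∅∪∅=∅
  n5('ab'): parent n4 fail=0; on 'b' 0 → fail=1;  out ∅∪∅=∅
  n8('ac'): parent n4 fail=0; on 'c' 0 → fail=0;  out {2}∪∅={2}
  n9('bc'): parent n1 fail=0; on 'c' 0 → fail=0;  out {5}∪∅={5}
  n14('ba'): parent n1 fail=0; on 'a' 0 → fail=4;  out ∅∪∅=∅
  n3('bbc'): parent n2 fail=1; on 'c' 1 → fail=9;  out {0}∪{5}={0,5}
  n6('abb'): parent n5 fail=1; on 'b' 1 → fail=2;  out ∅∪∅=∅
  n10('bcb'): parent n9 fail=0; on 'b' 0 → fail=1;  out ∅∪∅=∅
  n15('bac'): parent n14 fail=4; on 'c' 4 → fail=8;  out ∅∪{2}={2}
  n7('abbc'): parent n6 fail=2; on 'c' 2 → fail=3;  out {1}∪{0,5}={0,1,5}
  n11('bcba'): parent n10 fail=1; on 'a' 1 → fail=14;  out ∅∪∅=∅
  n16('bacb'): parent n15 fail=8; on 'b' 8→0 → fail=1;  out ∅∪∅=∅
  n12('bcbac'): parent n11 fail=14; on 'c' 14 → fail=15;  out ∅∪{2}={2}
  n17('bacbb'): parent n16 fail=1; on 'b' 1 → fail=2;  out {4}∪∅={4}
  n13('bcbacb'): parent n12 fail=15; on 'b' 15 → fail=16;  out {3}∪∅={3}

Text stream:
i=0 'c': node 0→0
i=1 'c': node 0→0
i=2 'b': node 0→1
i=3 'a': node 1→14
i=4 'c': node 14→15  → match P2@[3:4]
i=5 'b': node 15→16
i=6 'b': node 16→17  → match P4@[2:6]
i=7 'c': node 17→3 ·f  → match P0@[5:7],P5@[6:7]
i=8 'b': node 3→10 ·f
i=9 'c': node 10→9 ·f  → match P5@[8:9]
i=10 'a': node 9→4 ·f
i=11 'c': node 4→8  → match P2@[10:11]
i=12 'a': node 8→4 ·f
i=13 'c': node 4→8  → match P2@[12:13]
i=14 'c': node 8→0 ·f
i=15 'a': node 0→4
i=16 'a': node 4→4 ·f
i=17 'b': node 4→5
i=18 'c': node 5→9 ·f  → match P5@[17:18]
i=19 'b': node 9→10
i=20 'a': node 10→11
i=21 'c': node 11→12  → match P2@[20:21]
i=22 'b': node 12→13  → match P3@[17:22]
i=23 'a': node 13→14 ·f
i=24 'b': node 14→5 ·f
i=25 'b': node 5→6
i=26 'b': node 6→2 ·f
i=27 'b': node 2→2 ·f
i=28 'c': node 2→3  → match P0@[26:28],P5@[27:28]
i=29 'b': node 3→10 ·f
i=30 'c': node 10→9 ·f  → match P5@[29:30]
i=31 'b': node 9→10
i=32 'a': node 10→11
i=33 'c': node 11→12  → match P2@[32:33]
i=34 'b': node 12→13  → match P3@[29:34]
i=35 'b': node 13→17 ·f  → match P4@[31:35]
i=36 'c': node 17→3 ·f  → match P0@[34:36],P5@[35:36]
i=37 'a': node 3→4 ·f
i=38 'a': node 4→4 ·f
i=39 'c': node 4→8  → match P2@[38:39]
i=40 'b': node 8→1 ·f
i=41 'b': node 1→2
i=42 'c': node 2→3  → match P0@[40:42],P5@[41:42]
i=43 'a': node 3→4 ·f
i=44 'b': node 4→5

Matches: [[4,2],[6,4],[7,0],[7,5],[9,5],[11,2],[13,2],[18,5],[21,2],[22,3],[28,0],[28,5],[30,5],[33,2],[34,3],[35,4],[36,0],[36,5],[39,2],[42,0],[42,5]]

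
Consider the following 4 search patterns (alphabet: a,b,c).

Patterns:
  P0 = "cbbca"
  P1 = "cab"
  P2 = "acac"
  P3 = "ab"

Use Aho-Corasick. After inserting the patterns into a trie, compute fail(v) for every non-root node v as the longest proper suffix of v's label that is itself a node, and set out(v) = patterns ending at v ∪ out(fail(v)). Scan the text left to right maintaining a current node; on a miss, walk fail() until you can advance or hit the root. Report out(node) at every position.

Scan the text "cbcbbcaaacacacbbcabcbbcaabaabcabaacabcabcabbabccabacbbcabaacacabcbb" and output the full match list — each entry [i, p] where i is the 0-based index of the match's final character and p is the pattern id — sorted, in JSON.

Construct AC machine:
Trie nodes:
  0='ε' goto a→8 c→1
  1='c' goto a→6 b→2
  2='cb' goto b→3
  3='cbb' goto c→4
  4='cbbc' goto a→5
  5='cbbca' goto ·  [P0 ends]
  6='ca' goto b→7
  7='cab' goto ·  [P1 ends]
  8='a' goto b→12 c→9
  9='ac' goto a→10
  10='aca' goto c→11
  11='acac' goto ·  [P2 ends]
  12='ab' goto ·  [P3 ends]

Failure links (BFS by depth):
  fail(1) 'c': from fail(0)=0 chase 'c': 0 ⇒ 0;  out=∅∪out(0)=∅
  fail(8) 'a': from fail(0)=0 chase 'a': 0 ⇒ 0;  out=∅∪out(0)=∅
  fail(2) 'cb': from fail(1)=0 chase 'b': 0 ⇒ 0;  out=∅∪out(0)=∅
  fail(6) 'ca': from fail(1)=0 chase 'a': 0 ⇒ 8;  out=∅∪out(8)=∅
  fail(9) 'ac': from fail(8)=0 chase 'c': 0 ⇒ 1;  out=∅∪out(1)=∅
  fail(12) 'ab': from fail(8)=0 chase 'b': 0 ⇒ 0;  out={3}∪out(0)={3}
  fail(3) 'cbb': from fail(2)=0 chase 'b': 0 ⇒ 0;  out=∅∪out(0)=∅
  fail(7) 'cab': from fail(6)=8 chase 'b': 8 ⇒ 12;  out={1}∪out(12)={1,3}
  fail(10) 'aca': from fail(9)=1 chase 'a': 1 ⇒ 6;  out=∅∪out(6)=∅
  fail(4) 'cbbc': from fail(3)=0 chase 'c': 0 ⇒ 1;  out=∅∪out(1)=∅
  fail(11) 'acac': from fail(10)=6 chase 'c': 6→8 ⇒ 9;  out={2}∪out(9)={2}
  fail(5) 'cbbca': from fail(4)=1 chase 'a': 1 ⇒ 6;  out={0}∪out(6)={0}

Text stream:
i=0 'c': node 0→1
i=1 'b': node 1→2
i=2 'c': node 2→1 (fail-walked)
i=3 'b': node 1→2
i=4 'b': node 2→3
i=5 'c': node 3→4
i=6 'a': node 4→5  ** P0@[2:6]
i=7 'a': node 5→8 (fail-walked)
i=8 'a': node 8→8 (fail-walked)
i=9 'c': node 8→9
i=10 'a': node 9→10
i=11 'c': node 10→11  ** P2@[8:11]
i=12 'a': node 11→10 (fail-walked)
i=13 'c': node 10→11  ** P2@[10:13]
i=14 'b': node 11→2 (fail-walked)
i=15 'b': node 2→3
i=16 'c': node 3→4
i=17 'a': node 4→5  ** P0@[13:17]
i=18 'b': node 5→7 (fail-walked)  ** P1@[16:18],P3@[17:18]
i=19 'c': node 7→1 (fail-walked)
i=20 'b': node 1→2
i=21 'b': node 2→3
i=22 'c': node 3→4
i=23 'a': node 4→5  ** P0@[19:23]
i=24 'a': node 5→8 (fail-walked)
i=25 'b': node 8→12  ** P3@[24:25]
i=26 'a': node 12→8 (fail-walked)
i=27 'a': node 8→8 (fail-walked)
i=28 'b': node 8→12  ** P3@[27:28]
i=29 'c': node 12→1 (fail-walked)
i=30 'a': node 1→6
i=31 'b': node 6→7  ** P1@[29:31],P3@[30:31]
i=32 'a': node 7→8 (fail-walked)
i=33 'a': node 8→8 (fail-walked)
i=34 'c': node 8→9
i=35 'a': node 9→10
i=36 'b': node 10→7 (fail-walked)  ** P1@[34:36],P3@[35:36]
i=37 'c': node 7→1 (fail-walked)
i=38 'a': node 1→6
i=39 'b': node 6→7  ** P1@[37:39],P3@[38:39]
i=40 'c': node 7→1 (fail-walked)
i=41 'a': node 1→6
i=42 'b': node 6→7  ** P1@[40:42],P3@[41:42]
i=43 'b': node 7→0 (fail-walked)
i=44 'a': node 0→8
i=45 'b': node 8→12  ** P3@[44:45]
i=46 'c': node 12→1 (fail-walked)
i=47 'c': node 1→1 (fail-walked)
i=48 'a': node 1→6
i=49 'b': node 6→7  ** P1@[47:49],P3@[48:49]
i=50 'a': node 7→8 (fail-walked)
i=51 'c': node 8→9
i=52 'b': node 9→2 (fail-walked)
i=53 'b': node 2→3
i=54 'c': node 3→4
i=55 'a': node 4→5  ** P0@[51:55]
i=56 'b': node 5→7 (fail-walked)  ** P1@[54:56],P3@[55:56]
i=57 'a': node 7→8 (fail-walked)
i=58 'a': node 8→8 (fail-walked)
i=59 'c': node 8→9
i=60 'a': node 9→10
i=61 'c': node 10→11  ** P2@[58:61]
i=62 'a': node 11→10 (fail-walked)
i=63 'b': node 10→7 (fail-walked)  ** P1@[61:63],P3@[62:63]
i=64 'c': node 7→1 (fail-walked)
i=65 'b': node 1→2
i=66 'b': node 2→3

Result: [[6,0],[11,2],[13,2],[17,0],[18,1],[18,3],[23,0],[25,3],[28,3],[31,1],[31,3],[36,1],[36,3],[39,1],[39,3],[42,1],[42,3],[45,3],[49,1],[49,3],[55,0],[56,1],[56,3],[61,2],[63,1],[63,3]]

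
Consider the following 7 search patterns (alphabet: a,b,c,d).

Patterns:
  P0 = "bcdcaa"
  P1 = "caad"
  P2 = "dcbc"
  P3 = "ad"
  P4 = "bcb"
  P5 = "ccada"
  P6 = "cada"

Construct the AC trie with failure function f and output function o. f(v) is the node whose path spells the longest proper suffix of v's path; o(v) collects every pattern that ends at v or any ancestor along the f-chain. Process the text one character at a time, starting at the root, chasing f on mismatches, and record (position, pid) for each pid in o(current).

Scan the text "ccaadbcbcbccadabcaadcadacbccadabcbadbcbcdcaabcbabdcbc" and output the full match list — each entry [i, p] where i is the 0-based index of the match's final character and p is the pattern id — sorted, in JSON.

Build:
Trie (insert patterns):
  0='ε' goto a→15 b→1 c→7 d→11
  1='b' goto c→2
  2='bc' goto b→17 d→3
  3='bcd' goto c→4
  4='bcdc' goto a→5
  5='bcdca' goto a→6
  6='bcdcaa' goto ·  ←P0
  7='c' goto a→8 c→18
  8='ca' goto a→9 d→22
  9='caa' goto d→10
  10='caad' goto ·  ←P1
  11='d' goto c→12
  12='dc' goto b→13
  13='dcb' goto c→14
  14='dcbc' goto ·  ←P2
  15='a' goto d→16
  16='ad' goto ·  ←P3
  17='bcb' goto ·  ←P4
  18='cc' goto a→19
  19='cca' goto d→20
  20='ccad' goto a→21
  21='ccada' goto ·  ←P5
  22='cad' goto a→23
  23='cada' goto ·  ←P6

Failure links (BFS by depth):
  n1('b'): parent n0 fail=0; on 'b' 0 → fail=0;  out ∅∪∅=∅
  n7('c'): parent n0 fail=0; on 'c' 0 → fail=0;  out ∅∪∅=∅
  n11('d'): parent n0 fail=0; on 'd' 0 → fail=0;  out ∅∪∅=∅
  n15('a'): parent n0 fail=0; on 'a' 0 → fail=0;  out ∅∪∅=∅
  n2('bc'): parent n1 fail=0; on 'c' 0 → fail=7;  out ∅∪∅=∅
  n8('ca'): parent n7 fail=0; on 'a' 0 → fail=15;  out ∅∪∅=∅
  n12('dc'): parent n11 fail=0; on 'c' 0 → fail=7;  out ∅∪∅=∅
  n16('ad'): parent n15 fail=0; on 'd' 0 → fail=11;  out {3}∪∅={3}
  n18('cc'): parent n7 fail=0; on 'c' 0 → fail=7;  out ∅∪∅=∅
  n3('bcd'): parent n2 fail=7; on 'd' 7→0 → fail=11;  out ∅∪∅=∅
  n9('caa'): parent n8 fail=15; on 'a' 15→0 → fail=15;  out ∅∪∅=∅
  n13('dcb'): parent n12 fail=7; on 'b' 7→0 → fail=1;  out ∅∪∅=∅
  n17('bcb'): parent n2 fail=7; on 'b' 7→0 → fail=1;  out {4}∪∅={4}
  n19('cca'): parent n18 fail=7; on 'a' 7 → fail=8;  out ∅∪∅=∅
  n22('cad'): parent n8 fail=15; on 'd' 15 → fail=16;  out ∅∪{3}={3}
  n4('bcdc'): parent n3 fail=11; on 'c' 11 → fail=12;  out ∅∪∅=∅
  n10('caad'): parent n9 fail=15; on 'd' 15 → fail=16;  out {1}∪{3}={1,3}
  n14('dcbc'): parent n13 fail=1; on 'c' 1 → fail=2;  out {2}∪∅={2}
  n20('ccad'): parent n19 fail=8; on 'd' 8 → fail=22;  out ∅∪{3}={3}
  n23('cada'): parent n22 fail=16; on 'a' 16→11→0 → fail=15;  out {6}∪∅={6}
  n5('bcdca'): parent n4 fail=12; on 'a' 12→7 → fail=8;  out ∅∪∅=∅
  n21('ccada'): parent n20 fail=22; on 'a' 22 → fail=23;  out {5}∪{6}={5,6}
  n6('bcdcaa'): parent n5 fail=8; on 'a' 8 → fail=9;  out {0}∪∅={0}

Scan:
[0] read 'c'  n0⇒n7
[1] read 'c'  n7⇒n18
[2] read 'a'  n18⇒n19
[3] read 'a'  n19⇒n9 (fail-walked)
[4] read 'd'  n9⇒n10  → match P1@[1:4],P3@[3:4]
[5] read 'b'  n10⇒n1 (fail-walked)
[6] read 'c'  n1⇒n2
[7] read 'b'  n2⇒n17  → match P4@[5:7]
[8] read 'c'  n17⇒n2 (fail-walked)
[9] read 'b'  n2⇒n17  → match P4@[7:9]
[10] read 'c'  n17⇒n2 (fail-walked)
[11] read 'c'  n2⇒n18 (fail-walked)
[12] read 'a'  n18⇒n19
[13] read 'd'  n19⇒n20  → match P3@[12:13]
[14] read 'a'  n20⇒n21  → match P5@[10:14],P6@[11:14]
[15] read 'b'  n21⇒n1 (fail-walked)
[16] read 'c'  n1⇒n2
[17] read 'a'  n2⇒n8 (fail-walked)
[18] read 'a'  n8⇒n9
[19] read 'd'  n9⇒n10  → match P1@[16:19],P3@[18:19]
[20] read 'c'  n10⇒n12 (fail-walked)
[21] read 'a'  n12⇒n8 (fail-walked)
[22] read 'd'  n8⇒n22  → match P3@[21:22]
[23] read 'a'  n22⇒n23  → match P6@[20:23]
[24] read 'c'  n23⇒n7 (fail-walked)
[25] read 'b'  n7⇒n1 (fail-walked)
[26] read 'c'  n1⇒n2
[27] read 'c'  n2⇒n18 (fail-walked)
[28] read 'a'  n18⇒n19
[29] read 'd'  n19⇒n20  → match P3@[28:29]
[30] read 'a'  n20⇒n21  → match P5@[26:30],P6@[27:30]
[31] read 'b'  n21⇒n1 (fail-walked)
[32] read 'c'  n1⇒n2
[33] read 'b'  n2⇒n17  → match P4@[31:33]
[34] read 'a'  n17⇒n15 (fail-walked)
[35] read 'd'  n15⇒n16  → match P3@[34:35]
[36] read 'b'  n16⇒n1 (fail-walked)
[37] read 'c'  n1⇒n2
[38] read 'b'  n2⇒n17  → match P4@[36:38]
[39] read 'c'  n17⇒n2 (fail-walked)
[40] read 'd'  n2⇒n3
[41] read 'c'  n3⇒n4
[42] read 'a'  n4⇒n5
[43] read 'a'  n5⇒n6  → match P0@[38:43]
[44] read 'b'  n6⇒n1 (fail-walked)
[45] read 'c'  n1⇒n2
[46] read 'b'  n2⇒n17  → match P4@[44:46]
[47] read 'a'  n17⇒n15 (fail-walked)
[48] read 'b'  n15⇒n1 (fail-walked)
[49] read 'd'  n1⇒n11 (fail-walked)
[50] read 'c'  n11⇒n12
[51] read 'b'  n12⇒n13
[52] read 'c'  n13⇒n14  → match P2@[49:52]

Result: [[4,1],[4,3],[7,4],[9,4],[13,3],[14,5],[14,6],[19,1],[19,3],[22,3],[23,6],[29,3],[30,5],[30,6],[33,4],[35,3],[38,4],[43,0],[46,4],[52,2]]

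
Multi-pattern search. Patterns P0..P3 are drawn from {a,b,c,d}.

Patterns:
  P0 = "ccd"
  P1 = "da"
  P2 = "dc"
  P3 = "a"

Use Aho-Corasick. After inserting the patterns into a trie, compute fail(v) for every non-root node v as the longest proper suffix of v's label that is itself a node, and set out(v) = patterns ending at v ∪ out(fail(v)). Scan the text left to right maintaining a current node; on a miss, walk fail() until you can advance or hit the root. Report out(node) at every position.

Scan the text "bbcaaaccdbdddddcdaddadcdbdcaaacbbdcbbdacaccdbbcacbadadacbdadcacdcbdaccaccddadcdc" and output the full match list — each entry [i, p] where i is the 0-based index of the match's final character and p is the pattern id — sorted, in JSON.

Construct AC machine:
Trie (insert patterns):
  n0 'ε': a→7 c→1 d→4
  n1 'c': c→2
  n2 'cc': d→3
  n3 'ccd': ·  [P0 ends]
  n4 'd': a→5 c→6
  n5 'da': ·  [P1 ends]
  n6 'dc': ·  [P2 ends]
  n7 'a': ·  [P3 ends]

Failure links (BFS by depth):
  fail(1) 'c': from fail(0)=0 chase 'c': 0 ⇒ 0;  out=∅∪out(0)=∅
  fail(4) 'd': from fail(0)=0 chase 'd': 0 ⇒ 0;  out=∅∪out(0)=∅
  fail(7) 'a': from fail(0)=0 chase 'a': 0 ⇒ 0;  out={3}∪out(0)={3}
  fail(2) 'cc': from fail(1)=0 chase 'c': 0 ⇒ 1;  out=∅∪out(1)=∅
  fail(5) 'da': from fail(4)=0 chase 'a': 0 ⇒ 7;  out={1}∪out(7)={1,3}
  fail(6) 'dc': from fail(4)=0 chase 'c': 0 ⇒ 1;  out={2}∪out(1)={2}
  fail(3) 'ccd': from fail(2)=1 chase 'd': 1→0 ⇒ 4;  out={0}∪out(4)={0}

Text stream:
pos 0 'b': at 0
pos 1 'b': at 0
pos 2 'c': at 1
pos 3 'a': at 7 (via fail)  → match P3@[3:3]
pos 4 'a': at 7 (via fail)  → match P3@[4:4]
pos 5 'a': at 7 (via fail)  → match P3@[5:5]
pos 6 'c': at 1 (via fail)
pos 7 'c': at 2
pos 8 'd': at 3  → match P0@[6:8]
pos 9 'b': at 0 (via fail)
pos 10 'd': at 4
pos 11 'd': at 4 (via fail)
pos 12 'd': at 4 (via fail)
pos 13 'd': at 4 (via fail)
pos 14 'd': at 4 (via fail)
pos 15 'c': at 6  → match P2@[14:15]
pos 16 'd': at 4 (via fail)
pos 17 'a': at 5  → match P1@[16:17],P3@[17:17]
pos 18 'd': at 4 (via fail)
pos 19 'd': at 4 (via fail)
pos 20 'a': at 5  → match P1@[19:20],P3@[20:20]
pos 21 'd': at 4 (via fail)
pos 22 'c': at 6  → match P2@[21:22]
pos 23 'd': at 4 (via fail)
pos 24 'b': at 0 (via fail)
pos 25 'd': at 4
pos 26 'c': at 6  → match P2@[25:26]
pos 27 'a': at 7 (via fail)  → match P3@[27:27]
pos 28 'a': at 7 (via fail)  → match P3@[28:28]
pos 29 'a': at 7 (via fail)  → match P3@[29:29]
pos 30 'c': at 1 (via fail)
pos 31 'b': at 0 (via fail)
pos 32 'b': at 0
pos 33 'd': at 4
pos 34 'c': at 6  → match P2@[33:34]
pos 35 'b': at 0 (via fail)
pos 36 'b': at 0
pos 37 'd': at 4
pos 38 'a': at 5  → match P1@[37:38],P3@[38:38]
pos 39 'c': at 1 (via fail)
pos 40 'a': at 7 (via fail)  → match P3@[40:40]
pos 41 'c': at 1 (via fail)
pos 42 'c': at 2
pos 43 'd': at 3  → match P0@[41:43]
pos 44 'b': at 0 (via fail)
pos 45 'b': at 0
pos 46 'c': at 1
pos 47 'a': at 7 (via fail)  → match P3@[47:47]
pos 48 'c': at 1 (via fail)
pos 49 'b': at 0 (via fail)
pos 50 'a': at 7  → match P3@[50:50]
pos 51 'd': at 4 (via fail)
pos 52 'a': at 5  → match P1@[51:52],P3@[52:52]
pos 53 'd': at 4 (via fail)
pos 54 'a': at 5  → match P1@[53:54],P3@[54:54]
pos 55 'c': at 1 (via fail)
pos 56 'b': at 0 (via fail)
pos 57 'd': at 4
pos 58 'a': at 5  → match P1@[57:58],P3@[58:58]
pos 59 'd': at 4 (via fail)
pos 60 'c': at 6  → match P2@[59:60]
pos 61 'a': at 7 (via fail)  → match P3@[61:61]
pos 62 'c': at 1 (via fail)
pos 63 'd': at 4 (via fail)
pos 64 'c': at 6  → match P2@[63:64]
pos 65 'b': at 0 (via fail)
pos 66 'd': at 4
pos 67 'a': at 5  → match P1@[66:67],P3@[67:67]
pos 68 'c': at 1 (via fail)
pos 69 'c': at 2
pos 70 'a': at 7 (via fail)  → match P3@[70:70]
pos 71 'c': at 1 (via fail)
pos 72 'c': at 2
pos 73 'd': at 3  → match P0@[71:73]
pos 74 'd': at 4 (via fail)
pos 75 'a': at 5  → match P1@[74:75],P3@[75:75]
pos 76 'd': at 4 (via fail)
pos 77 'c': at 6  → match P2@[76:77]
pos 78 'd': at 4 (via fail)
pos 79 'c': at 6  → match P2@[78:79]

Matches: [[3,3],[4,3],[5,3],[8,0],[15,2],[17,1],[17,3],[20,1],[20,3],[22,2],[26,2],[27,3],[28,3],[29,3],[34,2],[38,1],[38,3],[40,3],[43,0],[47,3],[50,3],[52,1],[52,3],[54,1],[54,3],[58,1],[58,3],[60,2],[61,3],[64,2],[67,1],[67,3],[70,3],[73,0],[75,1],[75,3],[77,2],[79,2]]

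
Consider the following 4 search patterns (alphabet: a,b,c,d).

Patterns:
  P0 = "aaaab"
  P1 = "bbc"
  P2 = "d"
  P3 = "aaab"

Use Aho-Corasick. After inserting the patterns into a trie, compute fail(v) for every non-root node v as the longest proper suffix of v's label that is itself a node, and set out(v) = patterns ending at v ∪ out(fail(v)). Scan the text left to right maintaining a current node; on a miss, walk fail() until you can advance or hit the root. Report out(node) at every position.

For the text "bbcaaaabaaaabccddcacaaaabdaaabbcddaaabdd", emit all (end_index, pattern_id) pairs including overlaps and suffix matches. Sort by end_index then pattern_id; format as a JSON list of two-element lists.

Construct AC machine:
Trie (insert patterns):
  n0 'ε': a→1 b→6 d→9
  n1 'a': a→2
  n2 'aa': a→3
  n3 'aaa': a→4 b→10
  n4 'aaaa': b→5
  n5 'aaaab': ·  ←P0
  n6 'b': b→7
  n7 'bb': c→8
  n8 'bbc': ·  ←P1
  n9 'd': ·  ←P2
  n10 'aaab': ·  ←P3

BFS fail/out derivation:
  fail(1) 'a': from fail(0)=0 chase 'a': 0 ⇒ 0;  out=∅∪out(0)=∅
  fail(6) 'b': from fail(0)=0 chase 'b': 0 ⇒ 0;  out=∅∪out(0)=∅
  fail(9) 'd': from fail(0)=0 chase 'd': 0 ⇒ 0;  out={2}∪out(0)={2}
  fail(2) 'aa': from fail(1)=0 chase 'a': 0 ⇒ 1;  out=∅∪out(1)=∅
  fail(7) 'bb': from fail(6)=0 chase 'b': 0 ⇒ 6;  out=∅∪out(6)=∅
  fail(3) 'aaa': from fail(2)=1 chase 'a': 1 ⇒ 2;  out=∅∪out(2)=∅
  fail(8) 'bbc': from fail(7)=6 chase 'c': 6→0 ⇒ 0;  out={1}∪out(0)={1}
  fail(4) 'aaaa': from fail(3)=2 chase 'a': 2 ⇒ 3;  out=∅∪out(3)=∅
  fail(10) 'aaab': from fail(3)=2 chase 'b': 2→1→0 ⇒ 6;  out={3}∪out(6)={3}
  fail(5) 'aaaab': from fail(4)=3 chase 'b': 3 ⇒ 10;  out={0}∪out(10)={0,3}

Text stream:
i=0 'b': node 0→6
i=1 'b': node 6→7
i=2 'c': node 7→8  → match P1@[0:2]
i=3 'a': node 8→1 (fail-walked)
i=4 'a': node 1→2
i=5 'a': node 2→3
i=6 'a': node 3→4
i=7 'b': node 4→5  → match P0@[3:7],P3@[4:7]
i=8 'a': node 5→1 (fail-walked)
i=9 'a': node 1→2
i=10 'a': node 2→3
i=11 'a': node 3→4
i=12 'b': node 4→5  → match P0@[8:12],P3@[9:12]
i=13 'c': node 5→0 (fail-walked)
i=14 'c': node 0→0
i=15 'd': node 0→9  → match P2@[15:15]
i=16 'd': node 9→9 (fail-walked)  → match P2@[16:16]
i=17 'c': node 9→0 (fail-walked)
i=18 'a': node 0→1
i=19 'c': node 1→0 (fail-walked)
i=20 'a': node 0→1
i=21 'a': node 1→2
i=22 'a': node 2→3
i=23 'a': node 3→4
i=24 'b': node 4→5  → match P0@[20:24],P3@[21:24]
i=25 'd': node 5→9 (fail-walked)  → match P2@[25:25]
i=26 'a': node 9→1 (fail-walked)
i=27 'a': node 1→2
i=28 'a': node 2→3
i=29 'b': node 3→10  → match P3@[26:29]
i=30 'b': node 10→7 (fail-walked)
i=31 'c': node 7→8  → match P1@[29:31]
i=32 'd': node 8→9 (fail-walked)  → match P2@[32:32]
i=33 'd': node 9→9 (fail-walked)  → match P2@[33:33]
i=34 'a': node 9→1 (fail-walked)
i=35 'a': node 1→2
i=36 'a': node 2→3
i=37 'b': node 3→10  → match P3@[34:37]
i=38 'd': node 10→9 (fail-walked)  → match P2@[38:38]
i=39 'd': node 9→9 (fail-walked)  → match P2@[39:39]

Result: [[2,1],[7,0],[7,3],[12,0],[12,3],[15,2],[16,2],[24,0],[24,3],[25,2],[29,3],[31,1],[32,2],[33,2],[37,3],[38,2],[39,2]]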